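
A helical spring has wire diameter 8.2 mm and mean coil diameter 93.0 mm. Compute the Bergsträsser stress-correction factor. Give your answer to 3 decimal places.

C = D/d = 93.0/8.2 = 11.3415
K_B = (4C+2)/(4C−3) = 47.366/42.366 = 1.1180

1.118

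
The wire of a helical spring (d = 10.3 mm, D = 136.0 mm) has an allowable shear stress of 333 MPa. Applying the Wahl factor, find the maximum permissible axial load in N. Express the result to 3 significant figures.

C = D/d = 136.0/10.3 = 13.2039
K_W = (4C−1)/(4C−4) + 0.615/C = 51.816/48.816 + 0.0466 = 1.1080
τ_max = K·8FD/(πd³) → F_max = τ_allow·πd³/(8DK)
F_max = 333·π·10.3³/(8·136.0·1.1080) = 1.1432e+06/1205.5 = 948.25 N

948 N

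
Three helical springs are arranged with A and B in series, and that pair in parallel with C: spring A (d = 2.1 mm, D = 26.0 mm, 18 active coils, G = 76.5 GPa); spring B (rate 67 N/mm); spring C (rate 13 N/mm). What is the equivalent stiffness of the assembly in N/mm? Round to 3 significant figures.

k_A = Gd⁴/(8D³N_a) = (76.5×10³)(2.1⁴)/(8·26.0³·18) = 0.58784 N/mm
Springs A,B series: k_AB = 1/(1/0.58784+1/67) = 0.58272 N/mm; parallel with C: k_eq = 0.58272+13 = 13.583 N/mm

13.6 N/mm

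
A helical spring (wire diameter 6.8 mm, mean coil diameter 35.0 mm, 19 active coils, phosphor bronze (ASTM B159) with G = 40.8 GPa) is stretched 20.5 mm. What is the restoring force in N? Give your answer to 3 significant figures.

274 N

k = Gd⁴/(8D³N_a) = (40.8×10³)(6.8⁴)/(8·35.0³·19) = 13.386 N/mm
F = k·δ = 13.386 × 20.5 = 274.41 N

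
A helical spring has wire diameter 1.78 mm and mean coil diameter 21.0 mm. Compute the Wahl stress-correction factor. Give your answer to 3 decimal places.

1.122

C = D/d = 21.0/1.78 = 11.7978
K_W = (4C−1)/(4C−4) + 0.615/C = 46.191/43.191 + 0.0521 = 1.1216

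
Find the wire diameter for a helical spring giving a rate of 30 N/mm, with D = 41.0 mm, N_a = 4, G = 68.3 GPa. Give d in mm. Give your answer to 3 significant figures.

5.58 mm

d = (8D³N_a·k / G)^(1/4) = (8·41.0³·4·30 / (68.3×10³))^0.25
  = (968.73)^0.25 = 5.5789 mm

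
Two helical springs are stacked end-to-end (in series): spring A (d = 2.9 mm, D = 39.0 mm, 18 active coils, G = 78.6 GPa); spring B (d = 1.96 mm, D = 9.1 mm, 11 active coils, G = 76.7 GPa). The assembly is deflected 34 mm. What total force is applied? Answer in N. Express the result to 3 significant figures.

k_A = Gd⁴/(8D³N_a) = (78.6×10³)(2.9⁴)/(8·39.0³·18) = 0.65082 N/mm
k_B = Gd⁴/(8D³N_a) = (76.7×10³)(1.96⁴)/(8·9.1³·11) = 17.069 N/mm
Series: 1/k_eq = 1/0.65082 + 1/17.069 = 1.5951; k_eq = 0.62691 N/mm
F = k_eq·δ = 0.62691·34 = 21.315 N

21.3 N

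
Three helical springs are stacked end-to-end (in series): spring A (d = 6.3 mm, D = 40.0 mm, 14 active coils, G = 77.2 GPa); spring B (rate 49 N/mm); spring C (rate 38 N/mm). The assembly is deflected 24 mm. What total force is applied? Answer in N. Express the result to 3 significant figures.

227 N

k_A = Gd⁴/(8D³N_a) = (77.2×10³)(6.3⁴)/(8·40.0³·14) = 16.966 N/mm
Series: 1/k_eq = 1/16.966 + 1/49 + 1/38 = 0.10567; k_eq = 9.4639 N/mm
F = k_eq·δ = 9.4639·24 = 227.13 N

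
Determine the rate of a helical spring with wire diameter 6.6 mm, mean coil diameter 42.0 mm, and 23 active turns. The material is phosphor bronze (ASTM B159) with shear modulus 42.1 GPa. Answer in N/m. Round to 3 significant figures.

5860 N/m

k = Gd⁴/(8D³N_a) = (42.1×10³ × 6.6⁴) / (8 × 42.0³ × 23)
  = 7.98836e+07 / 1.36322e+07 = 5.8599 N/mm = 5859.9 N/m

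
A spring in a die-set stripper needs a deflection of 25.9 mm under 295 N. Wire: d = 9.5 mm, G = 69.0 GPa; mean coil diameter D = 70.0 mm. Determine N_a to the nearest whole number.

Required rate k = F/δ = 295/25.9 = 11.39 N/mm
N_a = Gd⁴/(8D³k) = (69.0×10³ × 9.5⁴)/(8 × 70.0³ × 11.39)
    = 5.62009e+08 / 3.12541e+07 = 17.98 → 18 coils

18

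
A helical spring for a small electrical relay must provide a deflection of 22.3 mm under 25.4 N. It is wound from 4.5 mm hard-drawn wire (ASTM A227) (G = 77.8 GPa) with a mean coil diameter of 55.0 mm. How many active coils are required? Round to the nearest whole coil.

21

Required rate k = F/δ = 25.4/22.3 = 1.139 N/mm
N_a = Gd⁴/(8D³k) = (77.8×10³ × 4.5⁴)/(8 × 55.0³ × 1.139)
    = 3.19029e+07 / 1.51603e+06 = 21.04 → 21 coils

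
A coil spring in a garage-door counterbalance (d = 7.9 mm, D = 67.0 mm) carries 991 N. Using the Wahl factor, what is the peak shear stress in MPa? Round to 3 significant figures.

402 MPa

Spring index C = D/d = 67.0/7.9 = 8.4810
K_W = (4C−1)/(4C−4) + 0.615/C = 32.924/29.924 + 0.0725 = 1.1728
τ₀ = 8FD/(πd³) = 8·991·67.0/(π·7.9³) = 531176/1548.9 = 342.93 MPa
τ_max = K·τ₀ = 1.1728 × 342.93 = 402.18 MPa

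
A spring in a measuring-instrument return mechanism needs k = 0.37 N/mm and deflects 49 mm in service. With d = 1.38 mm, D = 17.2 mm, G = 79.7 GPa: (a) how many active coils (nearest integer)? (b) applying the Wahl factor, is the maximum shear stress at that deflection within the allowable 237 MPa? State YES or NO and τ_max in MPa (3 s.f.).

(a) 19 coils; (b) NO, τ_max = 340 MPa

N_a = Gd⁴/(8D³k) = (79.7×10³)(1.38⁴)/(8·17.2³·0.37) = 19.19 → N_a = 19
Actual rate k = Gd⁴/(8D³·19) = 0.37372 N/mm
Working load F = kδ = 0.37372·49 = 18.312 N
C = 17.2/1.38 = 12.4638; K_W = (4C−1)/(4C−4)+0.615/C = 1.1148
τ_max = K_W·8FD/(πd³) = 1.1148·305.19 = 340.22 MPa
τ_max > 237 MPa → exceeds allowable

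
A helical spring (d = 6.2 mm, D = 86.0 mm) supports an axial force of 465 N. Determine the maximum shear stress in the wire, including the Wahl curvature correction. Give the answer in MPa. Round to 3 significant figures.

471 MPa

Spring index C = D/d = 86.0/6.2 = 13.8710
K_W = (4C−1)/(4C−4) + 0.615/C = 54.484/51.484 + 0.0443 = 1.1026
τ₀ = 8FD/(πd³) = 8·465·86.0/(π·6.2³) = 319920/748.73 = 427.28 MPa
τ_max = K·τ₀ = 1.1026 × 427.28 = 471.13 MPa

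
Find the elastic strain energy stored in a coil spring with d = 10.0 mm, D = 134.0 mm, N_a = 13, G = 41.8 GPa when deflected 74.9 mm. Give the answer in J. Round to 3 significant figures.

k = Gd⁴/(8D³N_a) = (41.8×10³)(10.0⁴)/(8·134.0³·13) = 1.6704 N/mm
U = ½kδ² = 0.5 × 1.6704 × 74.9² = 4685.6 N·mm = 4.6856 J

4.69 J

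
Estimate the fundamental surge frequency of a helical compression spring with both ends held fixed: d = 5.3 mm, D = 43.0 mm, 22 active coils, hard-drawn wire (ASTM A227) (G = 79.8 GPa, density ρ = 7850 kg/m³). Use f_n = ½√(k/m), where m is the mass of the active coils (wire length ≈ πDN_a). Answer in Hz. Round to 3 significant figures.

46.8 Hz

k = Gd⁴/(8D³N_a) = (79.8×10³)(5.3⁴)/(8·43.0³·22) = 4.4997 N/mm = 4499.7 N/m
Wire length L = πDN_a = π·43.0·22 = 2971.9 mm
m = ρ·(πd²/4)·L = 7850 × 22.062×10⁻⁶ m² × 2.9719 m = 0.5147 kg
f_n = ½√(k/m) = 0.5·√(4499.7/0.5147) = 0.5·√(8742.5) = 46.751 Hz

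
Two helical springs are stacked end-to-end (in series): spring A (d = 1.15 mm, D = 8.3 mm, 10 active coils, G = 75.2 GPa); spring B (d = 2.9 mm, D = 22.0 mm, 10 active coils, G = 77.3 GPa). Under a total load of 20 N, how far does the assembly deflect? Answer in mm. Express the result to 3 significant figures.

10.1 mm

k_A = Gd⁴/(8D³N_a) = (75.2×10³)(1.15⁴)/(8·8.3³·10) = 2.8753 N/mm
k_B = Gd⁴/(8D³N_a) = (77.3×10³)(2.9⁴)/(8·22.0³·10) = 6.4182 N/mm
Series: 1/k_eq = 1/2.8753 + 1/6.4182 = 0.5036; k_eq = 1.9857 N/mm
δ = F/k_eq = 20/1.9857 = 10.072 mm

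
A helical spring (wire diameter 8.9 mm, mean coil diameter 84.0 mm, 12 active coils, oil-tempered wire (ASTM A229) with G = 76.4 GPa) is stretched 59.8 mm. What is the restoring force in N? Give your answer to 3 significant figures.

504 N

k = Gd⁴/(8D³N_a) = (76.4×10³)(8.9⁴)/(8·84.0³·12) = 8.4245 N/mm
F = k·δ = 8.4245 × 59.8 = 503.79 N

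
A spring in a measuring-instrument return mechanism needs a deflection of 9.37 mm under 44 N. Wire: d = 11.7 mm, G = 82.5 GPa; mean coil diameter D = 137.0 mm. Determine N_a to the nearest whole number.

Required rate k = F/δ = 44/9.37 = 4.6958 N/mm
N_a = Gd⁴/(8D³k) = (82.5×10³ × 11.7⁴)/(8 × 137.0³ × 4.6958)
    = 1.54596e+09 / 9.65973e+07 = 16 → 16 coils

16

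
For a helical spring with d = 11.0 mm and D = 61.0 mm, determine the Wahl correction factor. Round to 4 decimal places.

1.2759

C = D/d = 61.0/11.0 = 5.5455
K_W = (4C−1)/(4C−4) + 0.615/C = 21.182/18.182 + 0.1109 = 1.2759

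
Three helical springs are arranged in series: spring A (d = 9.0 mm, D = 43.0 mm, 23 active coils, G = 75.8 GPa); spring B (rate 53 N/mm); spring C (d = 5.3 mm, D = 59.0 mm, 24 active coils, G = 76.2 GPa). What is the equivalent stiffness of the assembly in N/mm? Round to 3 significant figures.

k_A = Gd⁴/(8D³N_a) = (75.8×10³)(9.0⁴)/(8·43.0³·23) = 33.995 N/mm
k_C = Gd⁴/(8D³N_a) = (76.2×10³)(5.3⁴)/(8·59.0³·24) = 1.5248 N/mm
Series: 1/k_eq = 1/33.995 + 1/53 + 1/1.5248 = 0.70413; k_eq = 1.4202 N/mm

1.42 N/mm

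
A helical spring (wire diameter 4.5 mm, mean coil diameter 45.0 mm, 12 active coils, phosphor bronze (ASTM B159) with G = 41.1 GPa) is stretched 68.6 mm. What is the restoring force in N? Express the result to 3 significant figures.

132 N

k = Gd⁴/(8D³N_a) = (41.1×10³)(4.5⁴)/(8·45.0³·12) = 1.9266 N/mm
F = k·δ = 1.9266 × 68.6 = 132.16 N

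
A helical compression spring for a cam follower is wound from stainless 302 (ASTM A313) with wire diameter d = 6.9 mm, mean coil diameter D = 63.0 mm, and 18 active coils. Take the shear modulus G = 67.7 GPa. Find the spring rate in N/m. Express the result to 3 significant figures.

k = Gd⁴/(8D³N_a) = (67.7×10³ × 6.9⁴) / (8 × 63.0³ × 18)
  = 1.53456e+08 / 3.60068e+07 = 4.2619 N/mm = 4261.9 N/m

4260 N/m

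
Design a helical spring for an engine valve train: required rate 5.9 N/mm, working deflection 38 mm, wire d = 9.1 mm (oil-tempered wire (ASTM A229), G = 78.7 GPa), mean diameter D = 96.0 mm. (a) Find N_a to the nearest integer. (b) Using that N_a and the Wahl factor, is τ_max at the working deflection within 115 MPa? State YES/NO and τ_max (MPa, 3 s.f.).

(a) 13 coils; (b) YES, τ_max = 82.2 MPa

N_a = Gd⁴/(8D³k) = (78.7×10³)(9.1⁴)/(8·96.0³·5.9) = 12.92 → N_a = 13
Actual rate k = Gd⁴/(8D³·13) = 5.8653 N/mm
Working load F = kδ = 5.8653·38 = 222.88 N
C = 96.0/9.1 = 10.5495; K_W = (4C−1)/(4C−4)+0.615/C = 1.1368
τ_max = K_W·8FD/(πd³) = 1.1368·72.304 = 82.198 MPa
τ_max ≤ 115 MPa → acceptable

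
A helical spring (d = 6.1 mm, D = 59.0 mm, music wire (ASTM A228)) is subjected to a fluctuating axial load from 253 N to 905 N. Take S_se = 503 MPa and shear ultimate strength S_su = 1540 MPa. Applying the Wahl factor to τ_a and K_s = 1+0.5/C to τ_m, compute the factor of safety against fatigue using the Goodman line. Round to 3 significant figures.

C = D/d = 59.0/6.1 = 9.6721; K_W = (4C−1)/(4C−4)+0.615/C = 1.1501; K_s = 1+0.5/C = 1.0517
F_a = (F_max−F_min)/2 = 326 N; F_m = (F_max+F_min)/2 = 579 N
τ_a = K_W·8F_aD/(πd³) = 1.1501 × 215.78 = 248.17 MPa
τ_m = K_s·8F_mD/(πd³) = 1.0517 × 383.25 = 403.06 MPa
Goodman: 1/n_f = τ_a/S_se + τ_m/S_su = 248.17/503 + 403.06/1540 = 0.49337 + 0.26173 = 0.7551
n_f = 1/0.7551 = 1.324

1.32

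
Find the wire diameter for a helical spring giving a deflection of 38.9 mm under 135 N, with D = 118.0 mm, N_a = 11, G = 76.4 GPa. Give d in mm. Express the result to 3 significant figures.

Required rate k = F/δ = 135/38.9 = 3.4704 N/mm
d = (8D³N_a·k / G)^(1/4) = (8·118.0³·11·3.4704 / (76.4×10³))^0.25
  = (6567.8)^0.25 = 9.0023 mm

9.00 mm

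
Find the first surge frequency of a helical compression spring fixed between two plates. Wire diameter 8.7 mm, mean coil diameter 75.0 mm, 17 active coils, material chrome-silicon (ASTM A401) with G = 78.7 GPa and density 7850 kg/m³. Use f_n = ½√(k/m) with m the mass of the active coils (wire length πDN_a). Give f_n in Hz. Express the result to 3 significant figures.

k = Gd⁴/(8D³N_a) = (78.7×10³)(8.7⁴)/(8·75.0³·17) = 7.8583 N/mm = 7858.3 N/m
Wire length L = πDN_a = π·75.0·17 = 4005.5 mm
m = ρ·(πd²/4)·L = 7850 × 59.447×10⁻⁶ m² × 4.0055 m = 1.8692 kg
f_n = ½√(k/m) = 0.5·√(7858.3/1.8692) = 0.5·√(4204.1) = 32.419 Hz

32.4 Hz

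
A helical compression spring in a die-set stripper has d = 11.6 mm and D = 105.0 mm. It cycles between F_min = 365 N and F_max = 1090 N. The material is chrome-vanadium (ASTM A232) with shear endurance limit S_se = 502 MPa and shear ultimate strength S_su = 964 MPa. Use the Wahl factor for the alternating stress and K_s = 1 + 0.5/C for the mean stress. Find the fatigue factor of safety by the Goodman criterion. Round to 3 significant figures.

C = D/d = 105.0/11.6 = 9.0517; K_W = (4C−1)/(4C−4)+0.615/C = 1.1611; K_s = 1+0.5/C = 1.0552
F_a = (F_max−F_min)/2 = 362.5 N; F_m = (F_max+F_min)/2 = 727.5 N
τ_a = K_W·8F_aD/(πd³) = 1.1611 × 62.096 = 72.099 MPa
τ_m = K_s·8F_mD/(πd³) = 1.0552 × 124.62 = 131.5 MPa
Goodman: 1/n_f = τ_a/S_se + τ_m/S_su = 72.099/502 + 131.5/964 = 0.14362 + 0.13641 = 0.28004
n_f = 1/0.28004 = 3.571

3.57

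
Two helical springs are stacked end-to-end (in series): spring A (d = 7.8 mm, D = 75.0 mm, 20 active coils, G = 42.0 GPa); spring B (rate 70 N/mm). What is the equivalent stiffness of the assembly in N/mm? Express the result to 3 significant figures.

k_A = Gd⁴/(8D³N_a) = (42.0×10³)(7.8⁴)/(8·75.0³·20) = 2.3032 N/mm
Series: 1/k_eq = 1/2.3032 + 1/70 = 0.44847; k_eq = 2.2298 N/mm

2.23 N/mm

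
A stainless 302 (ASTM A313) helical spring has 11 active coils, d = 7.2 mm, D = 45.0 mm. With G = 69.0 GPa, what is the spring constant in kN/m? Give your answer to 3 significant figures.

k = Gd⁴/(8D³N_a) = (69.0×10³ × 7.2⁴) / (8 × 45.0³ × 11)
  = 1.8543e+08 / 8.019e+06 = 23.124 N/mm

23.1 kN/m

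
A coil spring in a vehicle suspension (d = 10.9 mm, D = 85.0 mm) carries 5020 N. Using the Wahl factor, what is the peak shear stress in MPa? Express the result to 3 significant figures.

Spring index C = D/d = 85.0/10.9 = 7.7982
K_W = (4C−1)/(4C−4) + 0.615/C = 30.193/27.193 + 0.0789 = 1.1892
τ₀ = 8FD/(πd³) = 8·5020·85.0/(π·10.9³) = 3.4136e+06/4068.5 = 839.04 MPa
τ_max = K·τ₀ = 1.1892 × 839.04 = 997.78 MPa

998 MPa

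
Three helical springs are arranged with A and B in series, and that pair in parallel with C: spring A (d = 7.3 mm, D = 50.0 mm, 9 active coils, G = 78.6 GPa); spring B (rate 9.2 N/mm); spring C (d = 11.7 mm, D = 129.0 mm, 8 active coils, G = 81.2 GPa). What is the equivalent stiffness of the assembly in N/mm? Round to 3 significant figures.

17.8 N/mm

k_A = Gd⁴/(8D³N_a) = (78.6×10³)(7.3⁴)/(8·50.0³·9) = 24.801 N/mm
k_C = Gd⁴/(8D³N_a) = (81.2×10³)(11.7⁴)/(8·129.0³·8) = 11.075 N/mm
Springs A,B series: k_AB = 1/(1/24.801+1/9.2) = 6.7107 N/mm; parallel with C: k_eq = 6.7107+11.075 = 17.786 N/mm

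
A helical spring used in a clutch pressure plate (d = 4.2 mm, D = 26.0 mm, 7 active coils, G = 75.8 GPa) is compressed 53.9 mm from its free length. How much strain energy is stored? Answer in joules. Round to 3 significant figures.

k = Gd⁴/(8D³N_a) = (75.8×10³)(4.2⁴)/(8·26.0³·7) = 23.964 N/mm
U = ½kδ² = 0.5 × 23.964 × 53.9² = 34810 N·mm = 34.81 J

34.8 J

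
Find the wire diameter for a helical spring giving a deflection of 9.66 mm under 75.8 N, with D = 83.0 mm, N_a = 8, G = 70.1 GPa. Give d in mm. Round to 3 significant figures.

Required rate k = F/δ = 75.8/9.66 = 7.8468 N/mm
d = (8D³N_a·k / G)^(1/4) = (8·83.0³·8·7.8468 / (70.1×10³))^0.25
  = (4096.3)^0.25 = 8.0001 mm

8.00 mm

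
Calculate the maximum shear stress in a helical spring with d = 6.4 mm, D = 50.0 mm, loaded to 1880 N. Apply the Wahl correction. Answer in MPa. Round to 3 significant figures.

Spring index C = D/d = 50.0/6.4 = 7.8125
K_W = (4C−1)/(4C−4) + 0.615/C = 30.250/27.250 + 0.0787 = 1.1888
τ₀ = 8FD/(πd³) = 8·1880·50.0/(π·6.4³) = 752000/823.55 = 913.12 MPa
τ_max = K·τ₀ = 1.1888 × 913.12 = 1085.5 MPa

1090 MPa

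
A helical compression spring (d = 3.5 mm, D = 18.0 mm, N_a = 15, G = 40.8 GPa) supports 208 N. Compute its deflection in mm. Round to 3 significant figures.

k = Gd⁴/(8D³N_a) = (40.8×10³)(3.5⁴)/(8·18.0³·15) = 8.7485 N/mm
δ = F/k = 208 / 8.7485 = 23.776 mm

23.8 mm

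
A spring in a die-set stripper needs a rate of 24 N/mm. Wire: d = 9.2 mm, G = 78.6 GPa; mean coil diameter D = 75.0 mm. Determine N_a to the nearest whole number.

7

N_a = Gd⁴/(8D³k) = (78.6×10³ × 9.2⁴)/(8 × 75.0³ × 24)
    = 5.63085e+08 / 8.1e+07 = 6.952 → 7 coils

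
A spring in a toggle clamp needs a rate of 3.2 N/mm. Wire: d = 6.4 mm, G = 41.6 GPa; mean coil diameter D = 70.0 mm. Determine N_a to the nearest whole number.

N_a = Gd⁴/(8D³k) = (41.6×10³ × 6.4⁴)/(8 × 70.0³ × 3.2)
    = 6.97932e+07 / 8.7808e+06 = 7.948 → 8 coils

8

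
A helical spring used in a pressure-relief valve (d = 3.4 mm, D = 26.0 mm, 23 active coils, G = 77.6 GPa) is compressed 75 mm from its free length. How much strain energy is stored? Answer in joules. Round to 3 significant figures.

k = Gd⁴/(8D³N_a) = (77.6×10³)(3.4⁴)/(8·26.0³·23) = 3.2066 N/mm
U = ½kδ² = 0.5 × 3.2066 × 75² = 9018.5 N·mm = 9.0185 J

9.02 J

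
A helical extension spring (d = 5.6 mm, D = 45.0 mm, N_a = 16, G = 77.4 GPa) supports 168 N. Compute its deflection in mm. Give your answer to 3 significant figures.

k = Gd⁴/(8D³N_a) = (77.4×10³)(5.6⁴)/(8·45.0³·16) = 6.526 N/mm
δ = F/k = 168 / 6.526 = 25.743 mm

25.7 mm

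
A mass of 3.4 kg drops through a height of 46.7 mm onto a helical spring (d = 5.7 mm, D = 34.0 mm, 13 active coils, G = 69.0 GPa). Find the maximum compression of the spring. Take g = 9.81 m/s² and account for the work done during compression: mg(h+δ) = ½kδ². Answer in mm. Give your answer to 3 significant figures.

k = Gd⁴/(8D³N_a) = (69.0×10³)(5.7⁴)/(8·34.0³·13) = 17.819 N/mm
W = mg = 3.4 × 9.81 = 33.354 N
½kδ² − Wδ − Wh = 0 → δ = (W + √(W² + 2kWh))/k
δ = (33.354 + √(1112.5 + 55510.3))/17.819 = (33.354 + 237.96)/17.819 = 15.226 mm

15.2 mm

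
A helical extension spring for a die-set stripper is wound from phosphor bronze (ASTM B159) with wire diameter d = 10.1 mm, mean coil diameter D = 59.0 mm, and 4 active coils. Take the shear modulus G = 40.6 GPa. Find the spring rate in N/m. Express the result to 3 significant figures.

k = Gd⁴/(8D³N_a) = (40.6×10³ × 10.1⁴) / (8 × 59.0³ × 4)
  = 4.22485e+08 / 6.57213e+06 = 64.284 N/mm = 64284 N/m

64300 N/m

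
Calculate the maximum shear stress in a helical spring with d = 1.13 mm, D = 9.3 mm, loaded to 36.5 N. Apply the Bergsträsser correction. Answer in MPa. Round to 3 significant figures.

699 MPa

Spring index C = D/d = 9.3/1.13 = 8.2301
K_B = (4C+2)/(4C−3) = 34.920/29.920 = 1.1671
τ₀ = 8FD/(πd³) = 8·36.5·9.3/(π·1.13³) = 2715.6/4.533 = 599.07 MPa
τ_max = K·τ₀ = 1.1671 × 599.07 = 699.19 MPa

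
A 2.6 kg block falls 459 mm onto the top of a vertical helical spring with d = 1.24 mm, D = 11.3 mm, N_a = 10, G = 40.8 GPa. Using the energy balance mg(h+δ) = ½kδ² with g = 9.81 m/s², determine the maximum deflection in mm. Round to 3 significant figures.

201 mm

k = Gd⁴/(8D³N_a) = (40.8×10³)(1.24⁴)/(8·11.3³·10) = 0.83564 N/mm
W = mg = 2.6 × 9.81 = 25.506 N
½kδ² − Wδ − Wh = 0 → δ = (W + √(W² + 2kWh))/k
δ = (25.506 + √(650.56 + 19566.2))/0.83564 = (25.506 + 142.19)/0.83564 = 200.67 mm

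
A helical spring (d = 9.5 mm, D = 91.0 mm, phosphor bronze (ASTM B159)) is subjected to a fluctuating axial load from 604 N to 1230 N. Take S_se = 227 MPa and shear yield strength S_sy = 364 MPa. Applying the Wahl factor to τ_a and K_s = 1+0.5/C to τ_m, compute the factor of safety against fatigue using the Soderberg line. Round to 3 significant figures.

C = D/d = 91.0/9.5 = 9.5789; K_W = (4C−1)/(4C−4)+0.615/C = 1.1516; K_s = 1+0.5/C = 1.0522
F_a = (F_max−F_min)/2 = 313 N; F_m = (F_max+F_min)/2 = 917 N
τ_a = K_W·8F_aD/(πd³) = 1.1516 × 84.597 = 97.424 MPa
τ_m = K_s·8F_mD/(πd³) = 1.0522 × 247.84 = 260.78 MPa
Soderberg: 1/n_f = τ_a/S_se + τ_m/S_sy = 97.424/227 + 260.78/364 = 0.42918 + 0.71643 = 1.1456
n_f = 1/1.1456 = 0.8729

0.873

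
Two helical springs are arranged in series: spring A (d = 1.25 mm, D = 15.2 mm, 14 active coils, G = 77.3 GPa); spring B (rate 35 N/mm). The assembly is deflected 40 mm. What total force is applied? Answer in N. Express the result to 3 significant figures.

18.9 N

k_A = Gd⁴/(8D³N_a) = (77.3×10³)(1.25⁴)/(8·15.2³·14) = 0.47981 N/mm
Series: 1/k_eq = 1/0.47981 + 1/35 = 2.1127; k_eq = 0.47332 N/mm
F = k_eq·δ = 0.47332·40 = 18.933 N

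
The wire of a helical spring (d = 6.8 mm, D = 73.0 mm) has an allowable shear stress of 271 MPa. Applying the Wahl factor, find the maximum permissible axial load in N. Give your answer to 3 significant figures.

C = D/d = 73.0/6.8 = 10.7353
K_W = (4C−1)/(4C−4) + 0.615/C = 41.941/38.941 + 0.0573 = 1.1343
τ_max = K·8FD/(πd³) → F_max = τ_allow·πd³/(8DK)
F_max = 271·π·6.8³/(8·73.0·1.1343) = 2.677e+05/662.45 = 404.11 N

404 N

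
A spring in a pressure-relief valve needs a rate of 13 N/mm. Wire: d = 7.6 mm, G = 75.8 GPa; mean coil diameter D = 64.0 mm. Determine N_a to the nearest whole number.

9

N_a = Gd⁴/(8D³k) = (75.8×10³ × 7.6⁴)/(8 × 64.0³ × 13)
    = 2.52885e+08 / 2.7263e+07 = 9.276 → 9 coils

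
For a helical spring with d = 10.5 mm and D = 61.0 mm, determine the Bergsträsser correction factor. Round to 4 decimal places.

C = D/d = 61.0/10.5 = 5.8095
K_B = (4C+2)/(4C−3) = 25.238/20.238 = 1.2471

1.2471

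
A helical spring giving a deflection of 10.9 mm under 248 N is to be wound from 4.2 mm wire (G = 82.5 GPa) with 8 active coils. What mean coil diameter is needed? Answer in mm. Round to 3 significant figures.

Required rate k = F/δ = 248/10.9 = 22.752 N/mm
D = (Gd⁴/(8N_a·k))^(1/3) = (82.5×10³·4.2⁴/(8·8·22.752))^(1/3)
  = (17629.7)^(1/3) = 26.0265 mm

26.0 mm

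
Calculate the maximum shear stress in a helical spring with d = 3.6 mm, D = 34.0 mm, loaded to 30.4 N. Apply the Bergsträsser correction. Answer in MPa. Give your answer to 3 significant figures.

Spring index C = D/d = 34.0/3.6 = 9.4444
K_B = (4C+2)/(4C−3) = 39.778/34.778 = 1.1438
τ₀ = 8FD/(πd³) = 8·30.4·34.0/(π·3.6³) = 8268.8/146.57 = 56.414 MPa
τ_max = K·τ₀ = 1.1438 × 56.414 = 64.524 MPa

64.5 MPa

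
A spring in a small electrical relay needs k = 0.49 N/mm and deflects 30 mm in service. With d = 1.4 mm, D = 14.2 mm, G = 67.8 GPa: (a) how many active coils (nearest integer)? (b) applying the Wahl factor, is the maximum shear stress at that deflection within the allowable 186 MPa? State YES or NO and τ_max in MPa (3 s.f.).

N_a = Gd⁴/(8D³k) = (67.8×10³)(1.4⁴)/(8·14.2³·0.49) = 23.21 → N_a = 23
Actual rate k = Gd⁴/(8D³·23) = 0.49438 N/mm
Working load F = kδ = 0.49438·30 = 14.831 N
C = 14.2/1.4 = 10.1429; K_W = (4C−1)/(4C−4)+0.615/C = 1.1427
τ_max = K_W·8FD/(πd³) = 1.1427·195.45 = 223.33 MPa
τ_max > 186 MPa → exceeds allowable

(a) 23 coils; (b) NO, τ_max = 223 MPa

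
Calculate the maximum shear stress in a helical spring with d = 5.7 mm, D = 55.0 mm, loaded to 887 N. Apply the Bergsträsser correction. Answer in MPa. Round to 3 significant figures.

765 MPa

Spring index C = D/d = 55.0/5.7 = 9.6491
K_B = (4C+2)/(4C−3) = 40.596/35.596 = 1.1405
τ₀ = 8FD/(πd³) = 8·887·55.0/(π·5.7³) = 390280/581.8 = 670.81 MPa
τ_max = K·τ₀ = 1.1405 × 670.81 = 765.04 MPa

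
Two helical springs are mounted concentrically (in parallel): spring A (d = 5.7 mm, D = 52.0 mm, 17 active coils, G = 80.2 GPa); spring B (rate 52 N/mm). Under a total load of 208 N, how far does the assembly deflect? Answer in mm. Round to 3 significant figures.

k_A = Gd⁴/(8D³N_a) = (80.2×10³)(5.7⁴)/(8·52.0³·17) = 4.4272 N/mm
Parallel: k_eq = 4.4272 + 52 = 56.427 N/mm
δ = F/k_eq = 208/56.427 = 3.6862 mm

3.69 mm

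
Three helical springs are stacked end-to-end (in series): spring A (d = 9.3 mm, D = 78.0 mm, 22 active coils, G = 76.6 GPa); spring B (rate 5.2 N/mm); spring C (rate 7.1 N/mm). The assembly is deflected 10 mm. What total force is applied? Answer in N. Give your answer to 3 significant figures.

20.9 N

k_A = Gd⁴/(8D³N_a) = (76.6×10³)(9.3⁴)/(8·78.0³·22) = 6.8606 N/mm
Series: 1/k_eq = 1/6.8606 + 1/5.2 + 1/7.1 = 0.47891; k_eq = 2.0881 N/mm
F = k_eq·δ = 2.0881·10 = 20.881 N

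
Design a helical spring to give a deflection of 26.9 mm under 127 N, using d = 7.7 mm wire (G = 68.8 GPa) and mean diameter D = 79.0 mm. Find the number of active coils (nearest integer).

Required rate k = F/δ = 127/26.9 = 4.7212 N/mm
N_a = Gd⁴/(8D³k) = (68.8×10³ × 7.7⁴)/(8 × 79.0³ × 4.7212)
    = 2.41853e+08 / 1.86218e+07 = 12.99 → 13 coils

13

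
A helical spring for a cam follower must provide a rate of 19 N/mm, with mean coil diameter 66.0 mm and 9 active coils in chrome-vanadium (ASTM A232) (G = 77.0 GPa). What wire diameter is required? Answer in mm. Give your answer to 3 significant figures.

8.45 mm

d = (8D³N_a·k / G)^(1/4) = (8·66.0³·9·19 / (77.0×10³))^0.25
  = (5107.7)^0.25 = 8.4539 mm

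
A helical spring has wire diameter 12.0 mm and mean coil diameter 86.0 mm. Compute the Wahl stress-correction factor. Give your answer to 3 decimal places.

C = D/d = 86.0/12.0 = 7.1667
K_W = (4C−1)/(4C−4) + 0.615/C = 27.667/24.667 + 0.0858 = 1.2074

1.207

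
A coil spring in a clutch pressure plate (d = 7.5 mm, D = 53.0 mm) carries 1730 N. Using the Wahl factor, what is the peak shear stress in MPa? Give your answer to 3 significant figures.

Spring index C = D/d = 53.0/7.5 = 7.0667
K_W = (4C−1)/(4C−4) + 0.615/C = 27.267/24.267 + 0.0870 = 1.2107
τ₀ = 8FD/(πd³) = 8·1730·53.0/(π·7.5³) = 733520/1325.4 = 553.45 MPa
τ_max = K·τ₀ = 1.2107 × 553.45 = 670.04 MPa

670 MPa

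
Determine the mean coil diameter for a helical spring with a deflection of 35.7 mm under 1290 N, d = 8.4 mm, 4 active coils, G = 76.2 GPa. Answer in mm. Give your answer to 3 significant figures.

Required rate k = F/δ = 1290/35.7 = 36.134 N/mm
D = (Gd⁴/(8N_a·k))^(1/3) = (76.2×10³·8.4⁴/(8·4·36.134))^(1/3)
  = (328096)^(1/3) = 68.9711 mm

69.0 mm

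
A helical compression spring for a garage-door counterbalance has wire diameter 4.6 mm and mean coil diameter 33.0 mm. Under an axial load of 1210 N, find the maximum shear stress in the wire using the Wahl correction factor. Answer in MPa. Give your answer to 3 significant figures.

1260 MPa

Spring index C = D/d = 33.0/4.6 = 7.1739
K_W = (4C−1)/(4C−4) + 0.615/C = 27.696/24.696 + 0.0857 = 1.2072
τ₀ = 8FD/(πd³) = 8·1210·33.0/(π·4.6³) = 319440/305.79 = 1044.6 MPa
τ_max = K·τ₀ = 1.2072 × 1044.6 = 1261.1 MPa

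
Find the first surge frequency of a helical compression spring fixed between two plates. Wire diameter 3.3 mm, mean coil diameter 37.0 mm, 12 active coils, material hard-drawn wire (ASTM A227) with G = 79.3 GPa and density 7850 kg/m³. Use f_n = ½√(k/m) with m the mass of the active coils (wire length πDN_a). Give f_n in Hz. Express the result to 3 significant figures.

k = Gd⁴/(8D³N_a) = (79.3×10³)(3.3⁴)/(8·37.0³·12) = 1.934 N/mm = 1934 N/m
Wire length L = πDN_a = π·37.0·12 = 1394.9 mm
m = ρ·(πd²/4)·L = 7850 × 8.553×10⁻⁶ m² × 1.3949 m = 0.093653 kg
f_n = ½√(k/m) = 0.5·√(1934/0.093653) = 0.5·√(20651) = 71.852 Hz

71.9 Hz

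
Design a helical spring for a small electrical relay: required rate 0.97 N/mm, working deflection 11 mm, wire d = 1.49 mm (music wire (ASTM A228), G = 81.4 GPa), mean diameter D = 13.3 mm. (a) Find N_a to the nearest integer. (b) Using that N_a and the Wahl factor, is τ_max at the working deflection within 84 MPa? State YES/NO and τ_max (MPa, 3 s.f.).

(a) 22 coils; (b) NO, τ_max = 127 MPa

N_a = Gd⁴/(8D³k) = (81.4×10³)(1.49⁴)/(8·13.3³·0.97) = 21.98 → N_a = 22
Actual rate k = Gd⁴/(8D³·22) = 0.96895 N/mm
Working load F = kδ = 0.96895·11 = 10.658 N
C = 13.3/1.49 = 8.9262; K_W = (4C−1)/(4C−4)+0.615/C = 1.1635
τ_max = K_W·8FD/(πd³) = 1.1635·109.13 = 126.97 MPa
τ_max > 84 MPa → exceeds allowable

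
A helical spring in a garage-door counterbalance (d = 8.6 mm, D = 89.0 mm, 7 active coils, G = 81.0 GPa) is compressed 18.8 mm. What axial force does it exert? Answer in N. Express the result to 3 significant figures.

211 N

k = Gd⁴/(8D³N_a) = (81.0×10³)(8.6⁴)/(8·89.0³·7) = 11.223 N/mm
F = k·δ = 11.223 × 18.8 = 211 N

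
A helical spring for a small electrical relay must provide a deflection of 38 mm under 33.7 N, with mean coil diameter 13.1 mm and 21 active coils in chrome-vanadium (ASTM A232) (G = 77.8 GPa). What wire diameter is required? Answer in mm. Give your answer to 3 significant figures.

1.44 mm

Required rate k = F/δ = 33.7/38 = 0.88684 N/mm
d = (8D³N_a·k / G)^(1/4) = (8·13.1³·21·0.88684 / (77.8×10³))^0.25
  = (4.3052)^0.25 = 1.4404 mm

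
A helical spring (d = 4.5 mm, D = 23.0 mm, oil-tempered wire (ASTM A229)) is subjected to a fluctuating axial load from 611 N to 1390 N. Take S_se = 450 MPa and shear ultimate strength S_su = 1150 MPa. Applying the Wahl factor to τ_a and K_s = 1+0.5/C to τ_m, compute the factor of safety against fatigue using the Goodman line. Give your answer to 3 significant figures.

C = D/d = 23.0/4.5 = 5.1111; K_W = (4C−1)/(4C−4)+0.615/C = 1.3028; K_s = 1+0.5/C = 1.0978
F_a = (F_max−F_min)/2 = 389.5 N; F_m = (F_max+F_min)/2 = 1000.5 N
τ_a = K_W·8F_aD/(πd³) = 1.3028 × 250.34 = 326.14 MPa
τ_m = K_s·8F_mD/(πd³) = 1.0978 × 643.05 = 705.96 MPa
Goodman: 1/n_f = τ_a/S_se + τ_m/S_su = 326.14/450 + 705.96/1150 = 0.72475 + 0.61388 = 1.3386
n_f = 1/1.3386 = 0.747

0.747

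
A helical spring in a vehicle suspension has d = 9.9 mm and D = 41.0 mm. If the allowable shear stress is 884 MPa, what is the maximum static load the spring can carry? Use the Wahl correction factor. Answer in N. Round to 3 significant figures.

C = D/d = 41.0/9.9 = 4.1414
K_W = (4C−1)/(4C−4) + 0.615/C = 15.566/12.566 + 0.1485 = 1.3872
τ_max = K·8FD/(πd³) → F_max = τ_allow·πd³/(8DK)
F_max = 884·π·9.9³/(8·41.0·1.3872) = 2.6947e+06/455.02 = 5922.2 N

5920 N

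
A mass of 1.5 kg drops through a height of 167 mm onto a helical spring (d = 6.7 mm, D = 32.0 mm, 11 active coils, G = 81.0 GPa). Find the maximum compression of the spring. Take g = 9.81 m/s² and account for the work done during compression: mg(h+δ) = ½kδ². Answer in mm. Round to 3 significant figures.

9.58 mm

k = Gd⁴/(8D³N_a) = (81.0×10³)(6.7⁴)/(8·32.0³·11) = 56.605 N/mm
W = mg = 1.5 × 9.81 = 14.715 N
½kδ² − Wδ − Wh = 0 → δ = (W + √(W² + 2kWh))/k
δ = (14.715 + √(216.53 + 278201))/56.605 = (14.715 + 527.65)/56.605 = 9.5817 mm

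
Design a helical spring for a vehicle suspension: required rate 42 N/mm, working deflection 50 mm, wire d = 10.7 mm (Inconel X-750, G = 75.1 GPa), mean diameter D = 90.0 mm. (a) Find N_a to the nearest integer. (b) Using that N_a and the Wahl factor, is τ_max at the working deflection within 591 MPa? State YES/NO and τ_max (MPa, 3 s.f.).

(a) 4 coils; (b) YES, τ_max = 464 MPa

N_a = Gd⁴/(8D³k) = (75.1×10³)(10.7⁴)/(8·90.0³·42) = 4.019 → N_a = 4
Actual rate k = Gd⁴/(8D³·4) = 42.199 N/mm
Working load F = kδ = 42.199·50 = 2109.9 N
C = 90.0/10.7 = 8.4112; K_W = (4C−1)/(4C−4)+0.615/C = 1.1743
τ_max = K_W·8FD/(πd³) = 1.1743·394.73 = 463.54 MPa
τ_max ≤ 591 MPa → acceptable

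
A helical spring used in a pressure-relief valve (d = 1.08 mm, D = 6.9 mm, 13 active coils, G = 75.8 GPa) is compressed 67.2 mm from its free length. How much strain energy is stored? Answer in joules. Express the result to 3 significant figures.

6.82 J

k = Gd⁴/(8D³N_a) = (75.8×10³)(1.08⁴)/(8·6.9³·13) = 3.0184 N/mm
U = ½kδ² = 0.5 × 3.0184 × 67.2² = 6815.4 N·mm = 6.8154 J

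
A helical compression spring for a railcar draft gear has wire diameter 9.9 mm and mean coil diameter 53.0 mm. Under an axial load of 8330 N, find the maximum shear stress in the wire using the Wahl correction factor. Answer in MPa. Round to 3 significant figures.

Spring index C = D/d = 53.0/9.9 = 5.3535
K_W = (4C−1)/(4C−4) + 0.615/C = 20.414/17.414 + 0.1149 = 1.2872
τ₀ = 8FD/(πd³) = 8·8330·53.0/(π·9.9³) = 3.53192e+06/3048.3 = 1158.7 MPa
τ_max = K·τ₀ = 1.2872 × 1158.7 = 1491.4 MPa

1490 MPa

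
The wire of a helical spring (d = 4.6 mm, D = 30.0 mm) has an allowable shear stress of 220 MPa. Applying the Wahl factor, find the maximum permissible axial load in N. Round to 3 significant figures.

228 N

C = D/d = 30.0/4.6 = 6.5217
K_W = (4C−1)/(4C−4) + 0.615/C = 25.087/22.087 + 0.0943 = 1.2301
τ_max = K·8FD/(πd³) → F_max = τ_allow·πd³/(8DK)
F_max = 220·π·4.6³/(8·30.0·1.2301) = 67274/295.23 = 227.87 N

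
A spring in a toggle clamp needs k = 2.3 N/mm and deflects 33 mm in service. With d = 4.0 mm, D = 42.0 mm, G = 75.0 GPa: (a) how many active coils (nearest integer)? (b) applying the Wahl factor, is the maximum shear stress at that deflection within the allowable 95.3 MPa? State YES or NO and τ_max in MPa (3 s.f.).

(a) 14 coils; (b) NO, τ_max = 145 MPa

N_a = Gd⁴/(8D³k) = (75.0×10³)(4.0⁴)/(8·42.0³·2.3) = 14.08 → N_a = 14
Actual rate k = Gd⁴/(8D³·14) = 2.3139 N/mm
Working load F = kδ = 2.3139·33 = 76.357 N
C = 42.0/4.0 = 10.5000; K_W = (4C−1)/(4C−4)+0.615/C = 1.1375
τ_max = K_W·8FD/(πd³) = 1.1375·127.6 = 145.15 MPa
τ_max > 95.3 MPa → exceeds allowable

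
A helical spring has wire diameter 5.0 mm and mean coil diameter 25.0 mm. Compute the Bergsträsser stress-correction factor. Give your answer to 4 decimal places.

1.2941

C = D/d = 25.0/5.0 = 5.0000
K_B = (4C+2)/(4C−3) = 22.000/17.000 = 1.2941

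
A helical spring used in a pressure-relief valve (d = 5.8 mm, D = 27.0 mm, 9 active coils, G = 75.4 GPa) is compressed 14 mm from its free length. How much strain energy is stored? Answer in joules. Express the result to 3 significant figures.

k = Gd⁴/(8D³N_a) = (75.4×10³)(5.8⁴)/(8·27.0³·9) = 60.209 N/mm
U = ½kδ² = 0.5 × 60.209 × 14² = 5900.5 N·mm = 5.9005 J

5.90 J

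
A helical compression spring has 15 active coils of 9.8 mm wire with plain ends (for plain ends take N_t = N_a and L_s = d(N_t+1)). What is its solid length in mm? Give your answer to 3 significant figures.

157 mm

plain ends: N_t = N_a = 15
L_s = d·(N_t+1) = 9.8 × 16 = 156.8 mm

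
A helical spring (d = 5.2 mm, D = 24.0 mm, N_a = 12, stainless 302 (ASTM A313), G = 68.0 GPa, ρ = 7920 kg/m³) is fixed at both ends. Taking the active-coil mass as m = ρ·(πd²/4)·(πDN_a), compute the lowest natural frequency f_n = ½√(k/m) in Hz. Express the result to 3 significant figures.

248 Hz

k = Gd⁴/(8D³N_a) = (68.0×10³)(5.2⁴)/(8·24.0³·12) = 37.464 N/mm = 37464 N/m
Wire length L = πDN_a = π·24.0·12 = 904.78 mm
m = ρ·(πd²/4)·L = 7920 × 21.237×10⁻⁶ m² × 0.90478 m = 0.15218 kg
f_n = ½√(k/m) = 0.5·√(37464/0.15218) = 0.5·√(2.4618e+05) = 248.08 Hz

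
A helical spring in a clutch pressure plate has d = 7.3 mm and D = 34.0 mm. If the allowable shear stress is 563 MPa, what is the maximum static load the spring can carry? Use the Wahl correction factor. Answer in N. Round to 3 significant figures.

1890 N

C = D/d = 34.0/7.3 = 4.6575
K_W = (4C−1)/(4C−4) + 0.615/C = 17.630/14.630 + 0.1320 = 1.3371
τ_max = K·8FD/(πd³) → F_max = τ_allow·πd³/(8DK)
F_max = 563·π·7.3³/(8·34.0·1.3371) = 6.8806e+05/363.69 = 1891.9 N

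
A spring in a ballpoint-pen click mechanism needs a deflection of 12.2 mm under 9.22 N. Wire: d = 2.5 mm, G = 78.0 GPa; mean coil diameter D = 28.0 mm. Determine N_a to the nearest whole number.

23

Required rate k = F/δ = 9.22/12.2 = 0.75574 N/mm
N_a = Gd⁴/(8D³k) = (78.0×10³ × 2.5⁴)/(8 × 28.0³ × 0.75574)
    = 3.04688e+06 / 132720 = 22.96 → 23 coils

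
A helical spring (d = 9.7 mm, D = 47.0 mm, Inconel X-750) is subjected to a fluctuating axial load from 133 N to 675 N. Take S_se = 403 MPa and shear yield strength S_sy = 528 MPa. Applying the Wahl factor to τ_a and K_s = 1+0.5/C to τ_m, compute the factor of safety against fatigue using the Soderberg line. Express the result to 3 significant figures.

4.40

C = D/d = 47.0/9.7 = 4.8454; K_W = (4C−1)/(4C−4)+0.615/C = 1.3220; K_s = 1+0.5/C = 1.1032
F_a = (F_max−F_min)/2 = 271 N; F_m = (F_max+F_min)/2 = 404 N
τ_a = K_W·8F_aD/(πd³) = 1.3220 × 35.538 = 46.98 MPa
τ_m = K_s·8F_mD/(πd³) = 1.1032 × 52.979 = 58.446 MPa
Soderberg: 1/n_f = τ_a/S_se + τ_m/S_sy = 46.98/403 + 58.446/528 = 0.11658 + 0.11069 = 0.22727
n_f = 1/0.22727 = 4.4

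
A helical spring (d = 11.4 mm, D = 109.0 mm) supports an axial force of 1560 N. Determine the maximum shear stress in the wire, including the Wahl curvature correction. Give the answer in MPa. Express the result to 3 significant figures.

337 MPa

Spring index C = D/d = 109.0/11.4 = 9.5614
K_W = (4C−1)/(4C−4) + 0.615/C = 37.246/34.246 + 0.0643 = 1.1519
τ₀ = 8FD/(πd³) = 8·1560·109.0/(π·11.4³) = 1.36032e+06/4654.4 = 292.26 MPa
τ_max = K·τ₀ = 1.1519 × 292.26 = 336.67 MPa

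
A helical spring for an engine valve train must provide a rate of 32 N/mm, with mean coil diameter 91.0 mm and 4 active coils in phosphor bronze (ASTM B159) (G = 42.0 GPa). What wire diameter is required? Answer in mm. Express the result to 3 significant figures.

d = (8D³N_a·k / G)^(1/4) = (8·91.0³·4·32 / (42.0×10³))^0.25
  = (18373)^0.25 = 11.6424 mm

11.6 mm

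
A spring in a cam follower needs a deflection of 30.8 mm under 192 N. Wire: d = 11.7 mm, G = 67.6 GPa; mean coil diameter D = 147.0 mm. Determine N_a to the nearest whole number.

8

Required rate k = F/δ = 192/30.8 = 6.2338 N/mm
N_a = Gd⁴/(8D³k) = (67.6×10³ × 11.7⁴)/(8 × 147.0³ × 6.2338)
    = 1.26675e+09 / 1.58414e+08 = 7.996 → 8 coils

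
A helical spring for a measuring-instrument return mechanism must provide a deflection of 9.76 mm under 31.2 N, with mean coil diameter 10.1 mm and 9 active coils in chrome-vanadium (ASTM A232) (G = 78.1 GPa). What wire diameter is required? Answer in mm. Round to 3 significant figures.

1.32 mm

Required rate k = F/δ = 31.2/9.76 = 3.1967 N/mm
d = (8D³N_a·k / G)^(1/4) = (8·10.1³·9·3.1967 / (78.1×10³))^0.25
  = (3.0363)^0.25 = 1.3200 mm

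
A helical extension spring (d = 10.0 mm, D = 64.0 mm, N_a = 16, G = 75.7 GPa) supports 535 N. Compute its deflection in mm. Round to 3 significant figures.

k = Gd⁴/(8D³N_a) = (75.7×10³)(10.0⁴)/(8·64.0³·16) = 22.56 N/mm
δ = F/k = 535 / 22.56 = 23.714 mm

23.7 mm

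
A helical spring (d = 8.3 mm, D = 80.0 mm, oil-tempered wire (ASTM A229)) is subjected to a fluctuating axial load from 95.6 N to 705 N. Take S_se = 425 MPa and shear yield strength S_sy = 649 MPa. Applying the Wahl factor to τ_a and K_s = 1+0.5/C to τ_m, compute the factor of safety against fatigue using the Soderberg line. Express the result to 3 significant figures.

1.90

C = D/d = 80.0/8.3 = 9.6386; K_W = (4C−1)/(4C−4)+0.615/C = 1.1506; K_s = 1+0.5/C = 1.0519
F_a = (F_max−F_min)/2 = 304.7 N; F_m = (F_max+F_min)/2 = 400.3 N
τ_a = K_W·8F_aD/(πd³) = 1.1506 × 108.56 = 124.91 MPa
τ_m = K_s·8F_mD/(πd³) = 1.0519 × 142.62 = 150.02 MPa
Soderberg: 1/n_f = τ_a/S_se + τ_m/S_sy = 124.91/425 + 150.02/649 = 0.29391 + 0.23115 = 0.52506
n_f = 1/0.52506 = 1.905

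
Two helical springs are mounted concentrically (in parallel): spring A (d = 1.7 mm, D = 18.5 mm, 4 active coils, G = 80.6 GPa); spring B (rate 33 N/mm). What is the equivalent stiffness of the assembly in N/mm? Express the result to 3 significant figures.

36.3 N/mm

k_A = Gd⁴/(8D³N_a) = (80.6×10³)(1.7⁴)/(8·18.5³·4) = 3.3225 N/mm
Parallel: k_eq = 3.3225 + 33 = 36.323 N/mm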